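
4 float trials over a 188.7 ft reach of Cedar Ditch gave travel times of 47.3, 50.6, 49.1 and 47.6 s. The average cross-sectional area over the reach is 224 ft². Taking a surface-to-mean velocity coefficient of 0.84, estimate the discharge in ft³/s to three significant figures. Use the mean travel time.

t̄ = (47.3 + 50.6 + 49.1 + 47.6) / 4 = 48.65 s
v_surface = L / t̄ = 188.7 / 48.65 = 3.879 ft/s
v_mean = 0.84 × 3.879 = 3.258 ft/s
Q = A × v_mean = 224 × 3.258 = 729.8 ft³/s

730 ft³/s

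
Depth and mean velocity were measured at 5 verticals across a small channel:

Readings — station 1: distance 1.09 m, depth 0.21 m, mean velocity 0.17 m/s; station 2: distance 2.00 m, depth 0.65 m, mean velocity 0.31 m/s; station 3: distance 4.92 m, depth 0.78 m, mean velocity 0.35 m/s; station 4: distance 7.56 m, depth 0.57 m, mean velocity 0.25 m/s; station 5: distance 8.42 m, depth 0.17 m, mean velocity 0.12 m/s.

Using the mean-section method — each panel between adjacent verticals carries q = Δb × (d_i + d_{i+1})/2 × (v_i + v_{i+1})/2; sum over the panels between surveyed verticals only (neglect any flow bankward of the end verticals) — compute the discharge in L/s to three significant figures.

Panel 1-2: Δb = 0.91 m, d̄ = (0.21+0.65)/2 = 0.43, v̄ = (0.17+0.31)/2 = 0.24 → q = 0.91×0.43×0.24 = 0.09391 m³/s
Panel 2-3: Δb = 2.92 m, d̄ = (0.65+0.78)/2 = 0.715, v̄ = (0.31+0.35)/2 = 0.33 → q = 2.92×0.715×0.33 = 0.6890 m³/s
Panel 3-4: Δb = 2.64 m, d̄ = (0.78+0.57)/2 = 0.675, v̄ = (0.35+0.25)/2 = 0.3 → q = 2.64×0.675×0.3 = 0.5346 m³/s
Panel 4-5: Δb = 0.86 m, d̄ = (0.57+0.17)/2 = 0.37, v̄ = (0.25+0.12)/2 = 0.185 → q = 0.86×0.37×0.185 = 0.05887 m³/s
Q = Σ q = 1.376 m³/s
= 1.376 × 1000 = 1376 L/s

1380 L/s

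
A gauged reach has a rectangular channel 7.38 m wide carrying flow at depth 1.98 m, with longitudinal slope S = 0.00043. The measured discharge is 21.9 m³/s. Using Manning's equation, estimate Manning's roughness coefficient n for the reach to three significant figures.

A = b·y = 7.38 × 1.98 = 14.61 m²
P = b + 2y = 7.38 + 2×1.98 = 11.34 m
R = A/P = 14.61/11.34 = 1.289 m
n = (1/Q)·A·R^(2/3)·S^(1/2) = (1/21.9) × 14.61 × 1.184 × 0.02074 = 0.01638

0.0164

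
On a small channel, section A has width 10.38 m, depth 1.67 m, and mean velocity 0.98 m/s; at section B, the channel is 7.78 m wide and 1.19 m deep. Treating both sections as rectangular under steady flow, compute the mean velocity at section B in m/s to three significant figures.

1.83 m/s

Q = A₁V₁ = (10.38×1.67) × 0.98 = 16.99 m³/s
A₂ = 7.78 × 1.19 = 9.258 m²
V₂ = Q/A₂ = 16.99/9.258 = 1.835 m/s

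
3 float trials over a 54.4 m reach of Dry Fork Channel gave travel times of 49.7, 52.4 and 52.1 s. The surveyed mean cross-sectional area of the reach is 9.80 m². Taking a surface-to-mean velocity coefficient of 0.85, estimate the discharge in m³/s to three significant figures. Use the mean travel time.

8.82 m³/s

t̄ = (49.7 + 52.4 + 52.1) / 3 = 51.4 s
v_surface = L / t̄ = 54.4 / 51.4 = 1.058 m/s
v_mean = 0.85 × 1.058 = 0.8996 m/s
Q = A × v_mean = 9.80 × 0.8996 = 8.816 m³/s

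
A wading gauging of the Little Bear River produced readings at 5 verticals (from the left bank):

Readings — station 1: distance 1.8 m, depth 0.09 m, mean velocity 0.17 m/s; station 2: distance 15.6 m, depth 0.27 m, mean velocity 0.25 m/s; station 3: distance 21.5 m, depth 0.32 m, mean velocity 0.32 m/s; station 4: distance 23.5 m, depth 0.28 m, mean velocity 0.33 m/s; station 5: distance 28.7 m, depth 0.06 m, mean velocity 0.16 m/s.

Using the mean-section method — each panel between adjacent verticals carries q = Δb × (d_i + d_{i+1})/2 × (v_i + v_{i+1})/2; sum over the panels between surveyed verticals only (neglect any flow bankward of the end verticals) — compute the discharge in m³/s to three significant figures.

Panel 1-2: Δb = 13.8 m, d̄ = (0.09+0.27)/2 = 0.18, v̄ = (0.17+0.25)/2 = 0.21 → q = 13.8×0.18×0.21 = 0.5216 m³/s
Panel 2-3: Δb = 5.9 m, d̄ = (0.27+0.32)/2 = 0.295, v̄ = (0.25+0.32)/2 = 0.285 → q = 5.9×0.295×0.285 = 0.4960 m³/s
Panel 3-4: Δb = 2 m, d̄ = (0.32+0.28)/2 = 0.3, v̄ = (0.32+0.33)/2 = 0.325 → q = 2×0.3×0.325 = 0.1950 m³/s
Panel 4-5: Δb = 5.2 m, d̄ = (0.28+0.06)/2 = 0.17, v̄ = (0.33+0.16)/2 = 0.245 → q = 5.2×0.17×0.245 = 0.2166 m³/s
Q = Σ q = 1.429 m³/s

1.43 m³/s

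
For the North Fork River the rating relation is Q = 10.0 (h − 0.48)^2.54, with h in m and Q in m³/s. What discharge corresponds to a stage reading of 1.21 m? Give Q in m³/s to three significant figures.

Q = 10.0 × (1.21 − 0.48)^2.54 = 10.0 × 0.73^2.54 = 4.496 m³/s

4.50 m³/s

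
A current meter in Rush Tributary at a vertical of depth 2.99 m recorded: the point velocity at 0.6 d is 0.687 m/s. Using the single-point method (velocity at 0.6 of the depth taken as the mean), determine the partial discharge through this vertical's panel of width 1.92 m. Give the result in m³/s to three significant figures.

v̄ = v₀.₆ = 0.687 m/s
q = v̄ × d × w = 0.6870 × 2.99 × 1.92 = 3.944 m³/s

3.94 m³/s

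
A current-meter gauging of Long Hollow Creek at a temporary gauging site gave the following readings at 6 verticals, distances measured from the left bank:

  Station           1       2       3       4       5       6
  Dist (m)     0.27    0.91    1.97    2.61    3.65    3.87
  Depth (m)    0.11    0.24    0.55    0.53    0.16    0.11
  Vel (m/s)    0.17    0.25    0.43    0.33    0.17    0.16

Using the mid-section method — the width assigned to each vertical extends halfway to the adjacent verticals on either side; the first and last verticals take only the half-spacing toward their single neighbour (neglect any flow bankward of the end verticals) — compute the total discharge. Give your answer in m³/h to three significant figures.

w_1 = (0.91 − 0.27)/2 = 0.32 m; q_1 = 0.17 × 0.11 × 0.32 = 0.005984 m³/s
w_2 = (1.97 − 0.27)/2 = 0.85 m; q_2 = 0.25 × 0.24 × 0.85 = 0.05100 m³/s
w_3 = (2.61 − 0.91)/2 = 0.85 m; q_3 = 0.43 × 0.55 × 0.85 = 0.2010 m³/s
w_4 = (3.65 − 1.97)/2 = 0.84 m; q_4 = 0.33 × 0.53 × 0.84 = 0.1469 m³/s
w_5 = (3.87 − 2.61)/2 = 0.63 m; q_5 = 0.17 × 0.16 × 0.63 = 0.01714 m³/s
w_6 = (3.87 − 3.65)/2 = 0.11 m; q_6 = 0.16 × 0.11 × 0.11 = 0.001936 m³/s
Q = Σ qᵢ = 0.4240 m³/s
= 0.4240 × 3600 = 1526 m³/h

1530 m³/h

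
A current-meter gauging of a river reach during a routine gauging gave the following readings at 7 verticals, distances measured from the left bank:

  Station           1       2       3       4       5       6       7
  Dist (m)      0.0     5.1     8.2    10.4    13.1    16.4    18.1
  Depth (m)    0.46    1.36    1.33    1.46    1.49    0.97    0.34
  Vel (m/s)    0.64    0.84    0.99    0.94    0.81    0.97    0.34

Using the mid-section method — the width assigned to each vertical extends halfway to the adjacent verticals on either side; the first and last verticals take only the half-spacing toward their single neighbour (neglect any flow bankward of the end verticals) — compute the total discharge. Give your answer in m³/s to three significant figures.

w_1 = (5.1 − 0.0)/2 = 2.55 m; q_1 = 0.64 × 0.46 × 2.55 = 0.7507 m³/s
w_2 = (8.2 − 0.0)/2 = 4.1 m; q_2 = 0.84 × 1.36 × 4.1 = 4.684 m³/s
w_3 = (10.4 − 5.1)/2 = 2.65 m; q_3 = 0.99 × 1.33 × 2.65 = 3.489 m³/s
w_4 = (13.1 − 8.2)/2 = 2.45 m; q_4 = 0.94 × 1.46 × 2.45 = 3.362 m³/s
w_5 = (16.4 − 10.4)/2 = 3 m; q_5 = 0.81 × 1.49 × 3 = 3.621 m³/s
w_6 = (18.1 − 13.1)/2 = 2.5 m; q_6 = 0.97 × 0.97 × 2.5 = 2.352 m³/s
w_7 = (18.1 − 16.4)/2 = 0.85 m; q_7 = 0.34 × 0.34 × 0.85 = 0.09826 m³/s
Q = Σ qᵢ = 18.36 m³/s

18.4 m³/s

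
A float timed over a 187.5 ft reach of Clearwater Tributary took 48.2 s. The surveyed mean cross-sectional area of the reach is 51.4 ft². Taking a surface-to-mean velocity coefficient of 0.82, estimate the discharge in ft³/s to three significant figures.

164 ft³/s

v_surface = L / t̄ = 187.5 / 48.2 = 3.890 ft/s
v_mean = 0.82 × 3.890 = 3.190 ft/s
Q = A × v_mean = 51.4 × 3.190 = 164.0 ft³/s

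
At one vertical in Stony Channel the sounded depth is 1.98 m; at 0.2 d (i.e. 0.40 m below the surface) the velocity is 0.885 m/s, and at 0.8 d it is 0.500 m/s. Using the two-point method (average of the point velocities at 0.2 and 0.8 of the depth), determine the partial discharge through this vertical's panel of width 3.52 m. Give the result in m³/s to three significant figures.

v̄ = (0.885 + 0.500) / 2 = 0.6925 m/s
q = v̄ × d × w = 0.6925 × 1.98 × 3.52 = 4.826 m³/s

4.83 m³/s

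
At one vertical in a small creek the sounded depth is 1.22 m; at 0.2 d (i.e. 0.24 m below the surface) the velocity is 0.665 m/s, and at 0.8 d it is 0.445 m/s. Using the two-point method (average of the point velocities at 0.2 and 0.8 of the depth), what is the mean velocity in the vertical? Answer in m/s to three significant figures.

0.555 m/s

v̄ = (0.665 + 0.445) / 2 = 0.5550 m/s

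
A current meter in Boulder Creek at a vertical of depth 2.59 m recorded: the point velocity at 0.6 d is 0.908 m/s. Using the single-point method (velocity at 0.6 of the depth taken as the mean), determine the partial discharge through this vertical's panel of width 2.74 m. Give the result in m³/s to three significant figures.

6.44 m³/s

v̄ = v₀.₆ = 0.908 m/s
q = v̄ × d × w = 0.9080 × 2.59 × 2.74 = 6.444 m³/s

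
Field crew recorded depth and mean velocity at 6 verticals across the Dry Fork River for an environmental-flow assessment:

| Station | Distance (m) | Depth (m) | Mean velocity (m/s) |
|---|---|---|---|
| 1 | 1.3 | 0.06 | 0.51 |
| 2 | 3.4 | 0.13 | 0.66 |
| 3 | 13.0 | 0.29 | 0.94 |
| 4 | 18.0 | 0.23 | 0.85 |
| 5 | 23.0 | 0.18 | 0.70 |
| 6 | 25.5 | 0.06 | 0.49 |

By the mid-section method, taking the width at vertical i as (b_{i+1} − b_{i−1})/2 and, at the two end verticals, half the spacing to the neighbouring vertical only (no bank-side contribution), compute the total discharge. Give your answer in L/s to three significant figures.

w_1 = (3.4 − 1.3)/2 = 1.05 m; q_1 = 0.51 × 0.06 × 1.05 = 0.03213 m³/s
w_2 = (13.0 − 1.3)/2 = 5.85 m; q_2 = 0.66 × 0.13 × 5.85 = 0.5019 m³/s
w_3 = (18.0 − 3.4)/2 = 7.3 m; q_3 = 0.94 × 0.29 × 7.3 = 1.990 m³/s
w_4 = (23.0 − 13.0)/2 = 5 m; q_4 = 0.85 × 0.23 × 5 = 0.9775 m³/s
w_5 = (25.5 − 18.0)/2 = 3.75 m; q_5 = 0.70 × 0.18 × 3.75 = 0.4725 m³/s
w_6 = (25.5 − 23.0)/2 = 1.25 m; q_6 = 0.49 × 0.06 × 1.25 = 0.03675 m³/s
Q = Σ qᵢ = 4.011 m³/s
= 4.011 × 1000 = 4011 L/s

4010 L/s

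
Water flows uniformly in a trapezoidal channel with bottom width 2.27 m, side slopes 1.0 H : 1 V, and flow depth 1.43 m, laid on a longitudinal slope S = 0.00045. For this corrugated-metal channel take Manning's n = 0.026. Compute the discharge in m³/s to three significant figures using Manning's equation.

A = (b + z·y)·y = (2.27 + 1.0×1.43)×1.43 = 5.291 m²
P = b + 2y√(1+z²) = 2.27 + 2×1.43×√(1+1.0²) = 6.315 m
R = A/P = 5.291/6.315 = 0.8379 m
Q = (1/n)·A·R^(2/3)·S^(1/2) = (1/0.026) × 5.291 × 0.8379^(2/3) × 0.00045^(1/2) = 3.837 m³/s

3.84 m³/s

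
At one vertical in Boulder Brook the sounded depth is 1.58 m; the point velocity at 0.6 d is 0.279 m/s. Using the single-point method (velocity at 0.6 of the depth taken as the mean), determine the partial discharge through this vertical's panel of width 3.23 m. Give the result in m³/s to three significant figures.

v̄ = v₀.₆ = 0.279 m/s
q = v̄ × d × w = 0.2790 × 1.58 × 3.23 = 1.424 m³/s

1.42 m³/s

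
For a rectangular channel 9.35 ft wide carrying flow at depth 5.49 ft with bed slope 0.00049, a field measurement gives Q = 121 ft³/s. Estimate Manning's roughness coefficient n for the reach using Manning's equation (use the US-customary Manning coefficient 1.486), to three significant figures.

0.0259

A = b·y = 9.35 × 5.49 = 51.33 ft²
P = b + 2y = 9.35 + 2×5.49 = 20.33 ft
R = A/P = 51.33/20.33 = 2.525 ft
n = (1.486/Q)·A·R^(2/3)·S^(1/2) = (1.486/121) × 51.33 × 1.854 × 0.02214 = 0.02587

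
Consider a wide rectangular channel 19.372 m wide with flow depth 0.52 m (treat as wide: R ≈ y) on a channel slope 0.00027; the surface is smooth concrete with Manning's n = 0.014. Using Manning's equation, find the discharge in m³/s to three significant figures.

A = b·y = 19.372 × 0.52 = 10.07 m²
Wide channel: R ≈ y = 0.52 m
Q = (1/n)·A·R^(2/3)·S^(1/2) = (1/0.014) × 10.07 × 0.5200^(2/3) × 0.00027^(1/2) = 7.645 m³/s

7.65 m³/s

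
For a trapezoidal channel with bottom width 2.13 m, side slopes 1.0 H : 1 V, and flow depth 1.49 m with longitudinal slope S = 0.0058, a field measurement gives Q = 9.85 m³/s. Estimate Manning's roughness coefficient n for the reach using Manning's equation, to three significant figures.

A = (b + z·y)·y = (2.13 + 1.0×1.49)×1.49 = 5.394 m²
P = b + 2y√(1+z²) = 2.13 + 2×1.49×√(1+1.0²) = 6.344 m
R = A/P = 5.394/6.344 = 0.8502 m
n = (1/Q)·A·R^(2/3)·S^(1/2) = (1/9.85) × 5.394 × 0.8974 × 0.07616 = 0.03743

0.0374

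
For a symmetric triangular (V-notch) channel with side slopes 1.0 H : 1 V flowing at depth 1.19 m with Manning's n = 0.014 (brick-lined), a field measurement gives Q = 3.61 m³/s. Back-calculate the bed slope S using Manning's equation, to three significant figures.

A = z·y² = 1.0×1.19² = 1.416 m²
P = 2y√(1+z²) = 2×1.19×√(1+1.0²) = 3.366 m
R = A/P = 1.416/3.366 = 0.4207 m
S = (Q·n / (1·A·R^(2/3)))² = (3.61×0.014 / (1×1.416×0.5615))² = 0.004040

0.00404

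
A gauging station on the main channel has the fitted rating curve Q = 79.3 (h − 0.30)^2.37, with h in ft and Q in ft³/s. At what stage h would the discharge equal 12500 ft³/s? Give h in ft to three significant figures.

8.76 ft

h − h₀ = (Q/C)^(1/b) = (12500/79.3)^(1/2.37) = 8.458 ft
h = 0.30 + 8.458 = 8.758 ft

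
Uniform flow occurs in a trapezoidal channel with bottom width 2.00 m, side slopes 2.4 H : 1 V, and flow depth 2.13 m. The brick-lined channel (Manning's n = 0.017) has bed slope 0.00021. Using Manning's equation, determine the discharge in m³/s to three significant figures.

14.2 m³/s

A = (b + z·y)·y = (2.00 + 2.4×2.13)×2.13 = 15.15 m²
P = b + 2y√(1+z²) = 2.00 + 2×2.13×√(1+2.4²) = 13.08 m
R = A/P = 15.15/13.08 = 1.159 m
Q = (1/n)·A·R^(2/3)·S^(1/2) = (1/0.017) × 15.15 × 1.159^(2/3) × 0.00021^(1/2) = 14.24 m³/s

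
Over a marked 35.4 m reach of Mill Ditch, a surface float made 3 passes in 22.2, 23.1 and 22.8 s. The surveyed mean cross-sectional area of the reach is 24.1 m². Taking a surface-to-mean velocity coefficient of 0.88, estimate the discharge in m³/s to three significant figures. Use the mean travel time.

t̄ = (22.2 + 23.1 + 22.8) / 3 = 22.7 s
v_surface = L / t̄ = 35.4 / 22.7 = 1.559 m/s
v_mean = 0.88 × 1.559 = 1.372 m/s
Q = A × v_mean = 24.1 × 1.372 = 33.07 m³/s

33.1 m³/s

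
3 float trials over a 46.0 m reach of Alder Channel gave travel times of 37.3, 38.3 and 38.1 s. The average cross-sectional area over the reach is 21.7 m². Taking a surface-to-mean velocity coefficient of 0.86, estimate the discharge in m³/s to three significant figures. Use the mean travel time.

t̄ = (37.3 + 38.3 + 38.1) / 3 = 37.9 s
v_surface = L / t̄ = 46.0 / 37.9 = 1.214 m/s
v_mean = 0.86 × 1.214 = 1.044 m/s
Q = A × v_mean = 21.7 × 1.044 = 22.65 m³/s

22.7 m³/s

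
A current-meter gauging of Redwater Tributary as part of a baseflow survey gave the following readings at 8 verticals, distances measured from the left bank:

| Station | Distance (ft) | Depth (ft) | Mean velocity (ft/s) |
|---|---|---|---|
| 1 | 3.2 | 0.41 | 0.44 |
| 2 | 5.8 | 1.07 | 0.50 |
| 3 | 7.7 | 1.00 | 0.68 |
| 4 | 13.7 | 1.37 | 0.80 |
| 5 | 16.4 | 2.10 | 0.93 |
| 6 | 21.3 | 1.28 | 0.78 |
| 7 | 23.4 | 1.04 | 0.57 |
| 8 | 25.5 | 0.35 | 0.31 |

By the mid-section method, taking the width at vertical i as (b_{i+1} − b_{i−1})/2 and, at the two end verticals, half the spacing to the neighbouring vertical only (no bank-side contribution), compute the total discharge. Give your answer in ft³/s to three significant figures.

21.2 ft³/s

w_1 = (5.8 − 3.2)/2 = 1.3 ft; q_1 = 0.44 × 0.41 × 1.3 = 0.2345 ft³/s
w_2 = (7.7 − 3.2)/2 = 2.25 ft; q_2 = 0.50 × 1.07 × 2.25 = 1.204 ft³/s
w_3 = (13.7 − 5.8)/2 = 3.95 ft; q_3 = 0.68 × 1.00 × 3.95 = 2.686 ft³/s
w_4 = (16.4 − 7.7)/2 = 4.35 ft; q_4 = 0.80 × 1.37 × 4.35 = 4.768 ft³/s
w_5 = (21.3 − 13.7)/2 = 3.8 ft; q_5 = 0.93 × 2.10 × 3.8 = 7.421 ft³/s
w_6 = (23.4 − 16.4)/2 = 3.5 ft; q_6 = 0.78 × 1.28 × 3.5 = 3.494 ft³/s
w_7 = (25.5 − 21.3)/2 = 2.1 ft; q_7 = 0.57 × 1.04 × 2.1 = 1.245 ft³/s
w_8 = (25.5 − 23.4)/2 = 1.05 ft; q_8 = 0.31 × 0.35 × 1.05 = 0.1139 ft³/s
Q = Σ qᵢ = 21.17 ft³/s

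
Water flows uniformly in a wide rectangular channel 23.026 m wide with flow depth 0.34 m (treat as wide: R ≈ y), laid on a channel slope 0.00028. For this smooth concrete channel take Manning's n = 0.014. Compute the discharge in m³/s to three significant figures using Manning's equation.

A = b·y = 23.026 × 0.34 = 7.829 m²
Wide channel: R ≈ y = 0.34 m
Q = (1/n)·A·R^(2/3)·S^(1/2) = (1/0.014) × 7.829 × 0.3400^(2/3) × 0.00028^(1/2) = 4.558 m³/s

4.56 m³/s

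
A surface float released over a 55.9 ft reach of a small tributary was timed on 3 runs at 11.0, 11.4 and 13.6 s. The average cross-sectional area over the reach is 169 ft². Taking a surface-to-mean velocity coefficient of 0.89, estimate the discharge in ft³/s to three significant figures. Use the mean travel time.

701 ft³/s

t̄ = (11.0 + 11.4 + 13.6) / 3 = 12 s
v_surface = L / t̄ = 55.9 / 12 = 4.658 ft/s
v_mean = 0.89 × 4.658 = 4.146 ft/s
Q = A × v_mean = 169 × 4.146 = 700.7 ft³/s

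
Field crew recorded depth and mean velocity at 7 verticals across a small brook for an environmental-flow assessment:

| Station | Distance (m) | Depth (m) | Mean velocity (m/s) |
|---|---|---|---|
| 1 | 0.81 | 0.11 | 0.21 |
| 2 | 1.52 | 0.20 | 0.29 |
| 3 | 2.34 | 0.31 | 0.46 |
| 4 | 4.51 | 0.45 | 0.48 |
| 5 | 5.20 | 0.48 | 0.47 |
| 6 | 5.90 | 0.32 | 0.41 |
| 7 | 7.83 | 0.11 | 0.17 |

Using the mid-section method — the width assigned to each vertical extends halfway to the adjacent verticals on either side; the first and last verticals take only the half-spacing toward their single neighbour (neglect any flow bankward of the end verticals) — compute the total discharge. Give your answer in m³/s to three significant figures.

w_1 = (1.52 − 0.81)/2 = 0.355 m; q_1 = 0.21 × 0.11 × 0.355 = 0.008201 m³/s
w_2 = (2.34 − 0.81)/2 = 0.765 m; q_2 = 0.29 × 0.20 × 0.765 = 0.04437 m³/s
w_3 = (4.51 − 1.52)/2 = 1.495 m; q_3 = 0.46 × 0.31 × 1.495 = 0.2132 m³/s
w_4 = (5.20 − 2.34)/2 = 1.43 m; q_4 = 0.48 × 0.45 × 1.43 = 0.3089 m³/s
w_5 = (5.90 − 4.51)/2 = 0.695 m; q_5 = 0.47 × 0.48 × 0.695 = 0.1568 m³/s
w_6 = (7.83 − 5.20)/2 = 1.315 m; q_6 = 0.41 × 0.32 × 1.315 = 0.1725 m³/s
w_7 = (7.83 − 5.90)/2 = 0.965 m; q_7 = 0.17 × 0.11 × 0.965 = 0.01805 m³/s
Q = Σ qᵢ = 0.9220 m³/s

0.922 m³/s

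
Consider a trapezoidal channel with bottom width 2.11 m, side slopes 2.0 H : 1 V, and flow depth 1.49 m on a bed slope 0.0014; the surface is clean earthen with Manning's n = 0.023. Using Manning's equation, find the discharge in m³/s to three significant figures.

11.2 m³/s

A = (b + z·y)·y = (2.11 + 2.0×1.49)×1.49 = 7.584 m²
P = b + 2y√(1+z²) = 2.11 + 2×1.49×√(1+2.0²) = 8.773 m
R = A/P = 7.584/8.773 = 0.8644 m
Q = (1/n)·A·R^(2/3)·S^(1/2) = (1/0.023) × 7.584 × 0.8644^(2/3) × 0.0014^(1/2) = 11.20 m³/s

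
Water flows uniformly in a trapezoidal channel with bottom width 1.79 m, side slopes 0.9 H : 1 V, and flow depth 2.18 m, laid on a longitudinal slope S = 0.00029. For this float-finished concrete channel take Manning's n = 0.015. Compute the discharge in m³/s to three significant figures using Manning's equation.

9.70 m³/s

A = (b + z·y)·y = (1.79 + 0.9×2.18)×2.18 = 8.179 m²
P = b + 2y√(1+z²) = 1.79 + 2×2.18×√(1+0.9²) = 7.656 m
R = A/P = 8.179/7.656 = 1.068 m
Q = (1/n)·A·R^(2/3)·S^(1/2) = (1/0.015) × 8.179 × 1.068^(2/3) × 0.00029^(1/2) = 9.705 m³/s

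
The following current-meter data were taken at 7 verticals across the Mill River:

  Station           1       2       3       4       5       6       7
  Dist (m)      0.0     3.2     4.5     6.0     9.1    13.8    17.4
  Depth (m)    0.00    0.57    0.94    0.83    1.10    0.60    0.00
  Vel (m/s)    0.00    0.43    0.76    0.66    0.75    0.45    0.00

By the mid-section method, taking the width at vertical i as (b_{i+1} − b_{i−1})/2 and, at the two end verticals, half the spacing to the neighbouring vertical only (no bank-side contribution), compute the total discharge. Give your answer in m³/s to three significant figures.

7.15 m³/s

w_2 = (4.5 − 0.0)/2 = 2.25 m; q_2 = 0.43 × 0.57 × 2.25 = 0.5515 m³/s
w_3 = (6.0 − 3.2)/2 = 1.4 m; q_3 = 0.76 × 0.94 × 1.4 = 1.000 m³/s
w_4 = (9.1 − 4.5)/2 = 2.3 m; q_4 = 0.66 × 0.83 × 2.3 = 1.260 m³/s
w_5 = (13.8 − 6.0)/2 = 3.9 m; q_5 = 0.75 × 1.10 × 3.9 = 3.218 m³/s
w_6 = (17.4 − 9.1)/2 = 4.15 m; q_6 = 0.45 × 0.60 × 4.15 = 1.121 m³/s
Stations 1, 7 contribute zero (depth or velocity is 0).
Q = Σ qᵢ = 7.150 m³/s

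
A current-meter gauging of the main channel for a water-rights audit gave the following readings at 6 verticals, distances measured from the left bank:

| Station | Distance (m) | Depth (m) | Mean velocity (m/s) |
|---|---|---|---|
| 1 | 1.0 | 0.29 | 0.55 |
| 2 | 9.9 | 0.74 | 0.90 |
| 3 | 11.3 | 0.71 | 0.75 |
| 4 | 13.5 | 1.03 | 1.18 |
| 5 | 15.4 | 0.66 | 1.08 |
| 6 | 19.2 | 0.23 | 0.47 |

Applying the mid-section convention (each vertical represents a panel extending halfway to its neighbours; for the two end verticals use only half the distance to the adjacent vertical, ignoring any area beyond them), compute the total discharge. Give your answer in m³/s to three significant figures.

w_1 = (9.9 − 1.0)/2 = 4.45 m; q_1 = 0.55 × 0.29 × 4.45 = 0.7098 m³/s
w_2 = (11.3 − 1.0)/2 = 5.15 m; q_2 = 0.90 × 0.74 × 5.15 = 3.430 m³/s
w_3 = (13.5 − 9.9)/2 = 1.8 m; q_3 = 0.75 × 0.71 × 1.8 = 0.9585 m³/s
w_4 = (15.4 − 11.3)/2 = 2.05 m; q_4 = 1.18 × 1.03 × 2.05 = 2.492 m³/s
w_5 = (19.2 − 13.5)/2 = 2.85 m; q_5 = 1.08 × 0.66 × 2.85 = 2.031 m³/s
w_6 = (19.2 − 15.4)/2 = 1.9 m; q_6 = 0.47 × 0.23 × 1.9 = 0.2054 m³/s
Q = Σ qᵢ = 9.827 m³/s

9.83 m³/s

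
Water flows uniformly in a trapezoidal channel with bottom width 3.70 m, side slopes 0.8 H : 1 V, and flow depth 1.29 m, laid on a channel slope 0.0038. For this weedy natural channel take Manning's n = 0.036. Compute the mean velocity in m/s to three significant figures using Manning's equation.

1.56 m/s

A = (b + z·y)·y = (3.70 + 0.8×1.29)×1.29 = 6.104 m²
P = b + 2y√(1+z²) = 3.70 + 2×1.29×√(1+0.8²) = 7.004 m
R = A/P = 6.104/7.004 = 0.8715 m
Q = (1/n)·A·R^(2/3)·S^(1/2) = (1/0.036) × 6.104 × 0.8715^(2/3) × 0.0038^(1/2) = 9.537 m³/s
V = Q/A = 9.537/6.104 = 1.562 m/s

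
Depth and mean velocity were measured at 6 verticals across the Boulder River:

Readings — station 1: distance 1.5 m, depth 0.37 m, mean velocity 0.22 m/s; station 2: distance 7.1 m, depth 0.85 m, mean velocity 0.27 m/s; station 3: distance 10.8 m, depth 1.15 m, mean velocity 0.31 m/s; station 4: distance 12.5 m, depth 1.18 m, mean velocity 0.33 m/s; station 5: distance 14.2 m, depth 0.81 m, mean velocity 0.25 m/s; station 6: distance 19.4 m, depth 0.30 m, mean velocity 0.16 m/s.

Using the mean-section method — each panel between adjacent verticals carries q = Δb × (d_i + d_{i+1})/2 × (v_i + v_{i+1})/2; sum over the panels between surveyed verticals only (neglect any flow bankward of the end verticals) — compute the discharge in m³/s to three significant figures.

3.63 m³/s

Panel 1-2: Δb = 5.6 m, d̄ = (0.37+0.85)/2 = 0.61, v̄ = (0.22+0.27)/2 = 0.245 → q = 5.6×0.61×0.245 = 0.8369 m³/s
Panel 2-3: Δb = 3.7 m, d̄ = (0.85+1.15)/2 = 1, v̄ = (0.27+0.31)/2 = 0.29 → q = 3.7×1×0.29 = 1.073 m³/s
Panel 3-4: Δb = 1.7 m, d̄ = (1.15+1.18)/2 = 1.165, v̄ = (0.31+0.33)/2 = 0.32 → q = 1.7×1.165×0.32 = 0.6338 m³/s
Panel 4-5: Δb = 1.7 m, d̄ = (1.18+0.81)/2 = 0.995, v̄ = (0.33+0.25)/2 = 0.29 → q = 1.7×0.995×0.29 = 0.4905 m³/s
Panel 5-6: Δb = 5.2 m, d̄ = (0.81+0.30)/2 = 0.555, v̄ = (0.25+0.16)/2 = 0.205 → q = 5.2×0.555×0.205 = 0.5916 m³/s
Q = Σ q = 3.626 m³/s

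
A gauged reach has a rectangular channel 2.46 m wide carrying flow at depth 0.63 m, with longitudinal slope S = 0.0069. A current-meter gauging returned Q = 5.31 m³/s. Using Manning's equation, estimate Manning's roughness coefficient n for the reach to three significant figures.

0.0135

A = b·y = 2.46 × 0.63 = 1.550 m²
P = b + 2y = 2.46 + 2×0.63 = 3.720 m
R = A/P = 1.550/3.720 = 0.4166 m
n = (1/Q)·A·R^(2/3)·S^(1/2) = (1/5.31) × 1.550 × 0.5578 × 0.08307 = 0.01352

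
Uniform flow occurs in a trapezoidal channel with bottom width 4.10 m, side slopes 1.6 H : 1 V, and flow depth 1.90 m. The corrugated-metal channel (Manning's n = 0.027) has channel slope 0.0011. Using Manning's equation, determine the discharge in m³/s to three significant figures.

A = (b + z·y)·y = (4.10 + 1.6×1.90)×1.90 = 13.57 m²
P = b + 2y√(1+z²) = 4.10 + 2×1.90×√(1+1.6²) = 11.27 m
R = A/P = 13.57/11.27 = 1.204 m
Q = (1/n)·A·R^(2/3)·S^(1/2) = (1/0.027) × 13.57 × 1.204^(2/3) × 0.0011^(1/2) = 18.86 m³/s

18.9 m³/s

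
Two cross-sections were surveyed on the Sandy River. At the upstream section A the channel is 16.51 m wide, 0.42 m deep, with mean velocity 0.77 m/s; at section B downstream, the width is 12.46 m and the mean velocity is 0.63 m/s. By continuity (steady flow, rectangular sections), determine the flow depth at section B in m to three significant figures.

Q = A₁V₁ = (16.51×0.42) × 0.77 = 5.339 m³/s
d₂ = Q/(b₂ V₂) = 5.339/(12.46×0.63) = 0.6802 m

0.680 m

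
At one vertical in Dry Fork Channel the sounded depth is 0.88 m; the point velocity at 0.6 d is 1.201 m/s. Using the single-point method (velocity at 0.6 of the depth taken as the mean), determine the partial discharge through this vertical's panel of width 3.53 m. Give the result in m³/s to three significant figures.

v̄ = v₀.₆ = 1.201 m/s
q = v̄ × d × w = 1.201 × 0.88 × 3.53 = 3.731 m³/s

3.73 m³/s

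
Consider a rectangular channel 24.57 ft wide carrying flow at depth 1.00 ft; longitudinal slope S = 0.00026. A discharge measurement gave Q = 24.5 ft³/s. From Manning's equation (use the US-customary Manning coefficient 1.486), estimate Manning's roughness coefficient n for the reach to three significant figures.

A = b·y = 24.57 × 1.00 = 24.57 ft²
P = b + 2y = 24.57 + 2×1.00 = 26.57 ft
R = A/P = 24.57/26.57 = 0.9247 ft
n = (1.486/Q)·A·R^(2/3)·S^(1/2) = (1.486/24.5) × 24.57 × 0.9492 × 0.01612 = 0.02281

0.0228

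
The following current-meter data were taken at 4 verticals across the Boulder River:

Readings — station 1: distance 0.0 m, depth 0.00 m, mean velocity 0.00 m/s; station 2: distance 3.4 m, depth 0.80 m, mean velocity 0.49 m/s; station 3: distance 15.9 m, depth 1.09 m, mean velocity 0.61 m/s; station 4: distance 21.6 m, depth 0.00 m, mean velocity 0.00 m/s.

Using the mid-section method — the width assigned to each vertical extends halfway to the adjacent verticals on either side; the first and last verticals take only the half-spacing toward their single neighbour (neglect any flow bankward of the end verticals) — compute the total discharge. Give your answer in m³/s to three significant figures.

w_2 = (15.9 − 0.0)/2 = 7.95 m; q_2 = 0.49 × 0.80 × 7.95 = 3.116 m³/s
w_3 = (21.6 − 3.4)/2 = 9.1 m; q_3 = 0.61 × 1.09 × 9.1 = 6.051 m³/s
Stations 1, 4 contribute zero (depth or velocity is 0).
Q = Σ qᵢ = 9.167 m³/s

9.17 m³/s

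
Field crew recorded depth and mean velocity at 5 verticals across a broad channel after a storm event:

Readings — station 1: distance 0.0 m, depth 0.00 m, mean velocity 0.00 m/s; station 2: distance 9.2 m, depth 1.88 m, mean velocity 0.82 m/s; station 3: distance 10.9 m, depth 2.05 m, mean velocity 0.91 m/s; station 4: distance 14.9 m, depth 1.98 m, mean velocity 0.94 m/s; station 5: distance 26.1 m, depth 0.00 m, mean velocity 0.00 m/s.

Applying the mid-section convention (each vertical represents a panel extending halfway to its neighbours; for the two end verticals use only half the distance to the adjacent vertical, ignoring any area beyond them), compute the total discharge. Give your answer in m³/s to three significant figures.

27.9 m³/s

w_2 = (10.9 − 0.0)/2 = 5.45 m; q_2 = 0.82 × 1.88 × 5.45 = 8.402 m³/s
w_3 = (14.9 − 9.2)/2 = 2.85 m; q_3 = 0.91 × 2.05 × 2.85 = 5.317 m³/s
w_4 = (26.1 − 10.9)/2 = 7.6 m; q_4 = 0.94 × 1.98 × 7.6 = 14.15 m³/s
Stations 1, 5 contribute zero (depth or velocity is 0).
Q = Σ qᵢ = 27.86 m³/s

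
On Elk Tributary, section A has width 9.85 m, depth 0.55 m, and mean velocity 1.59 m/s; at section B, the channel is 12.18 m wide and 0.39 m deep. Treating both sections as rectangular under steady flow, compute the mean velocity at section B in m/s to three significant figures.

1.81 m/s

Q = A₁V₁ = (9.85×0.55) × 1.59 = 8.614 m³/s
A₂ = 12.18 × 0.39 = 4.750 m²
V₂ = Q/A₂ = 8.614/4.750 = 1.813 m/s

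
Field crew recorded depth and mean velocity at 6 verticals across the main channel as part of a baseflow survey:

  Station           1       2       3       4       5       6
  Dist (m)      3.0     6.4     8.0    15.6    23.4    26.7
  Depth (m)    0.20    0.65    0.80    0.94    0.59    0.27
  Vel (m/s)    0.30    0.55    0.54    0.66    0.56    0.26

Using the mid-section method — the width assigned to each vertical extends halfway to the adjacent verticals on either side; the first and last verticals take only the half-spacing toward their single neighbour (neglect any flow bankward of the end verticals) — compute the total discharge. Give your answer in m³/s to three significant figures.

w_1 = (6.4 − 3.0)/2 = 1.7 m; q_1 = 0.30 × 0.20 × 1.7 = 0.1020 m³/s
w_2 = (8.0 − 3.0)/2 = 2.5 m; q_2 = 0.55 × 0.65 × 2.5 = 0.8938 m³/s
w_3 = (15.6 − 6.4)/2 = 4.6 m; q_3 = 0.54 × 0.80 × 4.6 = 1.987 m³/s
w_4 = (23.4 − 8.0)/2 = 7.7 m; q_4 = 0.66 × 0.94 × 7.7 = 4.777 m³/s
w_5 = (26.7 − 15.6)/2 = 5.55 m; q_5 = 0.56 × 0.59 × 5.55 = 1.834 m³/s
w_6 = (26.7 − 23.4)/2 = 1.65 m; q_6 = 0.26 × 0.27 × 1.65 = 0.1158 m³/s
Q = Σ qᵢ = 9.710 m³/s

9.71 m³/s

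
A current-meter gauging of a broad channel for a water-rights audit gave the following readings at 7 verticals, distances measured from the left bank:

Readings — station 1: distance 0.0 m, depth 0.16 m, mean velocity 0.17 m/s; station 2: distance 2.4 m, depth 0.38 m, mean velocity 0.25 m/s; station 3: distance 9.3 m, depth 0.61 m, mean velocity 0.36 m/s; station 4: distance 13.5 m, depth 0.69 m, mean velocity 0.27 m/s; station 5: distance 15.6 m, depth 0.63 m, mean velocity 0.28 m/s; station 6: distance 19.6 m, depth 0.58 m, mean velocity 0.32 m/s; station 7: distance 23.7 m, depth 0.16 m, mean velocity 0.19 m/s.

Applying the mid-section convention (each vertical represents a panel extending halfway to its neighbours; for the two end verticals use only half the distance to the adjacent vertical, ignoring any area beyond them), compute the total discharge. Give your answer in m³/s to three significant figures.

3.63 m³/s

w_1 = (2.4 − 0.0)/2 = 1.2 m; q_1 = 0.17 × 0.16 × 1.2 = 0.03264 m³/s
w_2 = (9.3 − 0.0)/2 = 4.65 m; q_2 = 0.25 × 0.38 × 4.65 = 0.4418 m³/s
w_3 = (13.5 − 2.4)/2 = 5.55 m; q_3 = 0.36 × 0.61 × 5.55 = 1.219 m³/s
w_4 = (15.6 − 9.3)/2 = 3.15 m; q_4 = 0.27 × 0.69 × 3.15 = 0.5868 m³/s
w_5 = (19.6 − 13.5)/2 = 3.05 m; q_5 = 0.28 × 0.63 × 3.05 = 0.5380 m³/s
w_6 = (23.7 − 15.6)/2 = 4.05 m; q_6 = 0.32 × 0.58 × 4.05 = 0.7517 m³/s
w_7 = (23.7 − 19.6)/2 = 2.05 m; q_7 = 0.19 × 0.16 × 2.05 = 0.06232 m³/s
Q = Σ qᵢ = 3.632 m³/s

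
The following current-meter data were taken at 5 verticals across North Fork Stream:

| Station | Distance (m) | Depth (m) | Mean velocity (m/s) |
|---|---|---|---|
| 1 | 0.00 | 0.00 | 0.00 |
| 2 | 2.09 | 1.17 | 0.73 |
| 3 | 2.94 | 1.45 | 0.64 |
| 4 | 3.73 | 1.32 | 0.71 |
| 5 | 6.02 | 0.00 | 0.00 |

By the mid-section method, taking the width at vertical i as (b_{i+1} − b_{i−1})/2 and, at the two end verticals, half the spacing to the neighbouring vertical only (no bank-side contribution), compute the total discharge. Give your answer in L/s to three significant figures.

w_2 = (2.94 − 0.00)/2 = 1.47 m; q_2 = 0.73 × 1.17 × 1.47 = 1.256 m³/s
w_3 = (3.73 − 2.09)/2 = 0.82 m; q_3 = 0.64 × 1.45 × 0.82 = 0.7610 m³/s
w_4 = (6.02 − 2.94)/2 = 1.54 m; q_4 = 0.71 × 1.32 × 1.54 = 1.443 m³/s
Stations 1, 5 contribute zero (depth or velocity is 0).
Q = Σ qᵢ = 3.460 m³/s
= 3.460 × 1000 = 3460 L/s

3460 L/s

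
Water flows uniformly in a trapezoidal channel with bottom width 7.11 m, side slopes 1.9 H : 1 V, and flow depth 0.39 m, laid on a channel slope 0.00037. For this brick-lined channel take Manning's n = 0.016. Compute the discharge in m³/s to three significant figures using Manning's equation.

1.82 m³/s

A = (b + z·y)·y = (7.11 + 1.9×0.39)×0.39 = 3.062 m²
P = b + 2y√(1+z²) = 7.11 + 2×0.39×√(1+1.9²) = 8.785 m
R = A/P = 3.062/8.785 = 0.3485 m
Q = (1/n)·A·R^(2/3)·S^(1/2) = (1/0.016) × 3.062 × 0.3485^(2/3) × 0.00037^(1/2) = 1.823 m³/s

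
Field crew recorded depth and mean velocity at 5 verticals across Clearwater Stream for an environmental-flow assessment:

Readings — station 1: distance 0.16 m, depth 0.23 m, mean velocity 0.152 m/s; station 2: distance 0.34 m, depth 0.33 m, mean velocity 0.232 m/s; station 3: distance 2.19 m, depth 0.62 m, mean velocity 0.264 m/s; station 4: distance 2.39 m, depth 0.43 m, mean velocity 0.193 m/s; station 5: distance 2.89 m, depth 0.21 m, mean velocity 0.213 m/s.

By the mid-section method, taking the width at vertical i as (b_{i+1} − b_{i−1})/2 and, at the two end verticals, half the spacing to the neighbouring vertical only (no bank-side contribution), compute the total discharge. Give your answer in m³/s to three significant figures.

w_1 = (0.34 − 0.16)/2 = 0.09 m; q_1 = 0.152 × 0.23 × 0.09 = 0.003146 m³/s
w_2 = (2.19 − 0.16)/2 = 1.015 m; q_2 = 0.232 × 0.33 × 1.015 = 0.07771 m³/s
w_3 = (2.39 − 0.34)/2 = 1.025 m; q_3 = 0.264 × 0.62 × 1.025 = 0.1678 m³/s
w_4 = (2.89 − 2.19)/2 = 0.35 m; q_4 = 0.193 × 0.43 × 0.35 = 0.02905 m³/s
w_5 = (2.89 − 2.39)/2 = 0.25 m; q_5 = 0.213 × 0.21 × 0.25 = 0.01118 m³/s
Q = Σ qᵢ = 0.2889 m³/s

0.289 m³/s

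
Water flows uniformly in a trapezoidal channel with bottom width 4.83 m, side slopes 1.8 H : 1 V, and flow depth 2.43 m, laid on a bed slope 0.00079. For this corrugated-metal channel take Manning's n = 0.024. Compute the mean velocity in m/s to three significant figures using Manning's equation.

A = (b + z·y)·y = (4.83 + 1.8×2.43)×2.43 = 22.37 m²
P = b + 2y√(1+z²) = 4.83 + 2×2.43×√(1+1.8²) = 14.84 m
R = A/P = 22.37/14.84 = 1.507 m
Q = (1/n)·A·R^(2/3)·S^(1/2) = (1/0.024) × 22.37 × 1.507^(2/3) × 0.00079^(1/2) = 34.44 m³/s
V = Q/A = 34.44/22.37 = 1.540 m/s

1.54 m/s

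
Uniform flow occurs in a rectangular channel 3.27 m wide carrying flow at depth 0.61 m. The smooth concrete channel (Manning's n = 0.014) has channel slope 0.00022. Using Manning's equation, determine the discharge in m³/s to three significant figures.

A = b·y = 3.27 × 0.61 = 1.995 m²
P = b + 2y = 3.27 + 2×0.61 = 4.490 m
R = A/P = 1.995/4.490 = 0.4443 m
Q = (1/n)·A·R^(2/3)·S^(1/2) = (1/0.014) × 1.995 × 0.4443^(2/3) × 0.00022^(1/2) = 1.230 m³/s

1.23 m³/s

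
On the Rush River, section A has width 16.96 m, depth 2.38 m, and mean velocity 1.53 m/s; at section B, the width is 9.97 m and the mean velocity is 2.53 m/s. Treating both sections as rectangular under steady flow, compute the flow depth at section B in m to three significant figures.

Q = A₁V₁ = (16.96×2.38) × 1.53 = 61.76 m³/s
d₂ = Q/(b₂ V₂) = 61.76/(9.97×2.53) = 2.448 m

2.45 m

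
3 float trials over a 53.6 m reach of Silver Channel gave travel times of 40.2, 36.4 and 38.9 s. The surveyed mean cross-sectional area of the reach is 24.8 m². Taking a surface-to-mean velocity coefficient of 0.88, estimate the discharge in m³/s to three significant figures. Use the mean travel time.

30.4 m³/s

t̄ = (40.2 + 36.4 + 38.9) / 3 = 38.5 s
v_surface = L / t̄ = 53.6 / 38.5 = 1.392 m/s
v_mean = 0.88 × 1.392 = 1.225 m/s
Q = A × v_mean = 24.8 × 1.225 = 30.38 m³/s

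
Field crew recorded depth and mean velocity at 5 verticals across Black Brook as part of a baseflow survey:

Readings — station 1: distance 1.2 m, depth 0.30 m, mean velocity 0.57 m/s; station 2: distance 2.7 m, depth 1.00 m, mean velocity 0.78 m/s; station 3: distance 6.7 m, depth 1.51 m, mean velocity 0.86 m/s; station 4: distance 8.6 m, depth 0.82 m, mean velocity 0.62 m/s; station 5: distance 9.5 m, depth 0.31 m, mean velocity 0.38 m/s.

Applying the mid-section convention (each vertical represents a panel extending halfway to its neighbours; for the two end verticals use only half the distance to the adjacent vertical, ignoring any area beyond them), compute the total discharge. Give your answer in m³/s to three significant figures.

6.87 m³/s

w_1 = (2.7 − 1.2)/2 = 0.75 m; q_1 = 0.57 × 0.30 × 0.75 = 0.1283 m³/s
w_2 = (6.7 − 1.2)/2 = 2.75 m; q_2 = 0.78 × 1.00 × 2.75 = 2.145 m³/s
w_3 = (8.6 − 2.7)/2 = 2.95 m; q_3 = 0.86 × 1.51 × 2.95 = 3.831 m³/s
w_4 = (9.5 − 6.7)/2 = 1.4 m; q_4 = 0.62 × 0.82 × 1.4 = 0.7118 m³/s
w_5 = (9.5 − 8.6)/2 = 0.45 m; q_5 = 0.38 × 0.31 × 0.45 = 0.05301 m³/s
Q = Σ qᵢ = 6.869 m³/s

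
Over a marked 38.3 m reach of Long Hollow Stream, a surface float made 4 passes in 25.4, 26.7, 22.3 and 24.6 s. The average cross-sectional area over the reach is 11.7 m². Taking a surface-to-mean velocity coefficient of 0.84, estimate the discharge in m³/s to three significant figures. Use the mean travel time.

t̄ = (25.4 + 26.7 + 22.3 + 24.6) / 4 = 24.75 s
v_surface = L / t̄ = 38.3 / 24.75 = 1.547 m/s
v_mean = 0.84 × 1.547 = 1.300 m/s
Q = A × v_mean = 11.7 × 1.300 = 15.21 m³/s

15.2 m³/s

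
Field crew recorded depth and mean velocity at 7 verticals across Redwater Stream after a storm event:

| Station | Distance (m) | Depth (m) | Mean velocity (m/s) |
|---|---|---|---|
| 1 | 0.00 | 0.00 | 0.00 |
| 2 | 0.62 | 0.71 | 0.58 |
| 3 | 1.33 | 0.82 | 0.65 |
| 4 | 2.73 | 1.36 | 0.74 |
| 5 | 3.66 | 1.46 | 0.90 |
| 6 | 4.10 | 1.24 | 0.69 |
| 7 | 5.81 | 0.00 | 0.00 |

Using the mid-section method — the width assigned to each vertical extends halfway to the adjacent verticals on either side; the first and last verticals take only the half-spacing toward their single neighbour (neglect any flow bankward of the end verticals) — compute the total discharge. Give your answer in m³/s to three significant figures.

w_2 = (1.33 − 0.00)/2 = 0.665 m; q_2 = 0.58 × 0.71 × 0.665 = 0.2738 m³/s
w_3 = (2.73 − 0.62)/2 = 1.055 m; q_3 = 0.65 × 0.82 × 1.055 = 0.5623 m³/s
w_4 = (3.66 − 1.33)/2 = 1.165 m; q_4 = 0.74 × 1.36 × 1.165 = 1.172 m³/s
w_5 = (4.10 − 2.73)/2 = 0.685 m; q_5 = 0.90 × 1.46 × 0.685 = 0.9001 m³/s
w_6 = (5.81 − 3.66)/2 = 1.075 m; q_6 = 0.69 × 1.24 × 1.075 = 0.9198 m³/s
Stations 1, 7 contribute zero (depth or velocity is 0).
Q = Σ qᵢ = 3.828 m³/s

3.83 m³/s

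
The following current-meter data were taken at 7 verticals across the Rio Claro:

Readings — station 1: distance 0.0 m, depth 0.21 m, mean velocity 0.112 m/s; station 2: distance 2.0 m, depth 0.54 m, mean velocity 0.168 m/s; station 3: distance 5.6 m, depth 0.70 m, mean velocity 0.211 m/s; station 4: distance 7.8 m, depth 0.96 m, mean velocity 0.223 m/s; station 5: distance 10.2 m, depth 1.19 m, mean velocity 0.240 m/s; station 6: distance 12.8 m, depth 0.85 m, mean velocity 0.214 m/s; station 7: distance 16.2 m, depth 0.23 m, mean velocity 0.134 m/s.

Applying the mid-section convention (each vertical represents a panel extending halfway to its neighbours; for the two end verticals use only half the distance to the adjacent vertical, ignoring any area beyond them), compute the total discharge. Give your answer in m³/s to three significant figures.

w_1 = (2.0 − 0.0)/2 = 1 m; q_1 = 0.112 × 0.21 × 1 = 0.02352 m³/s
w_2 = (5.6 − 0.0)/2 = 2.8 m; q_2 = 0.168 × 0.54 × 2.8 = 0.2540 m³/s
w_3 = (7.8 − 2.0)/2 = 2.9 m; q_3 = 0.211 × 0.70 × 2.9 = 0.4283 m³/s
w_4 = (10.2 − 5.6)/2 = 2.3 m; q_4 = 0.223 × 0.96 × 2.3 = 0.4924 m³/s
w_5 = (12.8 − 7.8)/2 = 2.5 m; q_5 = 0.240 × 1.19 × 2.5 = 0.7140 m³/s
w_6 = (16.2 − 10.2)/2 = 3 m; q_6 = 0.214 × 0.85 × 3 = 0.5457 m³/s
w_7 = (16.2 − 12.8)/2 = 1.7 m; q_7 = 0.134 × 0.23 × 1.7 = 0.05239 m³/s
Q = Σ qᵢ = 2.510 m³/s

2.51 m³/s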